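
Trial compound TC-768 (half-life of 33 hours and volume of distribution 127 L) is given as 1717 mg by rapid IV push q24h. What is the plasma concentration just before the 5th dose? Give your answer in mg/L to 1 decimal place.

17.9 mg/L

f = (1/2)^(τ/t½) = (1/2)^(24/33) ≈ 0.6040.
C₀ = D/Vd = 1717/127 ≈ 13.520 mg/L.
Before the 5th dose, 4 doses have been given. Superposition: Cmin = C₀·(f + f² + … + f^4).
≈ 13.520 × (0.6040 + 0.3648 + 0.2203 + 0.1331) ≈ 13.520 × 1.3222 ≈ 17.876 mg/L.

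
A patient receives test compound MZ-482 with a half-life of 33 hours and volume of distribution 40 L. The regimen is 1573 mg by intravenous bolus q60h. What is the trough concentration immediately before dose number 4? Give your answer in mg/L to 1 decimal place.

f = (1/2)^(τ/t½) = (1/2)^(60/33) ≈ 0.2836.
C₀ = D/Vd = 1573/40 ≈ 39.325 mg/L.
Before the 4th dose, 3 doses have been given. Superposition: Cmin = C₀·(f + f² + … + f^3).
≈ 39.325 × (0.2836 + 0.0804 + 0.0228) ≈ 39.325 × 0.3868 ≈ 15.211 mg/L.

15.2 mg/L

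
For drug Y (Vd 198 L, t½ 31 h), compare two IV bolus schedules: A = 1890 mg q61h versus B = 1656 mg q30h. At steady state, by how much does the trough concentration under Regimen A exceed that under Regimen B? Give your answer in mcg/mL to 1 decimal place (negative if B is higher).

-5.5 mcg/mL

Regimen A: f = (1/2)^(61/31) ≈ 0.2557; Cmin,ss = (1890/198)·f/(1−f) ≈ 3.279 mcg/mL.
Regimen B: f = (1/2)^(30/31) ≈ 0.5113; Cmin,ss = (1656/198)·f/(1−f) ≈ 8.750 mcg/mL.
Difference ≈ 3.279 − 8.750 ≈ -5.471 mcg/mL.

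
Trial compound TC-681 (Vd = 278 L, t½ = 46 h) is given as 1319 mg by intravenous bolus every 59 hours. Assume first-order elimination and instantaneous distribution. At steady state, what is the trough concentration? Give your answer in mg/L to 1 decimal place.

3.3 mg/L

τ/t½ = 59/46 ≈ 1.2826, so fraction remaining f = (1/2)^(59/46) ≈ 0.4111.
Accumulation ratio R = 1/(1 − f) ≈ 1/0.5889 ≈ 1.6981.
Each bolus raises the concentration by D/Vd = 1319/278 ≈ 4.745 mg/L.
Steady-state peak Cmax,ss = C₀·R ≈ 4.745 × 1.6981 ≈ 8.057 mg/L.
Steady-state trough Cmin,ss = Cmax,ss·f ≈ 8.057 × 0.4111 ≈ 3.312 mg/L.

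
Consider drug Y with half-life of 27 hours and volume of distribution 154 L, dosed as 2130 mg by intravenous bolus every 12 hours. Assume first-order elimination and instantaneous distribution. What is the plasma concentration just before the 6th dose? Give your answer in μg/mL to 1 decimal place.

f = (1/2)^(τ/t½) = (1/2)^(12/27) ≈ 0.7349.
C₀ = D/Vd = 2130/154 ≈ 13.831 μg/mL.
Before the 6th dose, 5 doses have been given. Superposition: Cmin = C₀·(f + f² + … + f^5).
≈ 13.831 × (0.7349 + 0.5401 + 0.3969 + 0.2917 + 0.2144) ≈ 13.831 × 2.1780 ≈ 30.124 μg/mL.

30.1 μg/mL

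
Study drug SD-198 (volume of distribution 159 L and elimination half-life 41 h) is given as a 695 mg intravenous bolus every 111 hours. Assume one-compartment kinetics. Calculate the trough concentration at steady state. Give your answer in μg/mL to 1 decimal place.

0.8 μg/mL

τ/t½ = 111/41 ≈ 2.7073, so fraction remaining f = (1/2)^(111/41) ≈ 0.1531.
At steady state, accumulation factor R = 1/(1 − e^(−kτ)) ≈ 1.1808.
Single-dose peak C₀ = D/Vd = 695/159 ≈ 4.371 μg/mL.
Steady-state peak Cmax,ss = C₀·R ≈ 4.371 × 1.1808 ≈ 5.161 μg/mL.
One interval later, Cmin,ss = Cmax,ss·e^(−kτ) ≈ 5.161 × 0.1531 ≈ 0.790 μg/mL.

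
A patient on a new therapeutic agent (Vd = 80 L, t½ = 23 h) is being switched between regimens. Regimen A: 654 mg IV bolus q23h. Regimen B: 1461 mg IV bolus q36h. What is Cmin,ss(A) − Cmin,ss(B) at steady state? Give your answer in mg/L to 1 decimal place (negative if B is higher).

-1.1 mg/L

Regimen A: f = (1/2)^(23/23) ≈ 0.5000; Cmin,ss = (654/80)·f/(1−f) ≈ 8.175 mg/L.
Regimen B: f = (1/2)^(36/23) ≈ 0.3379; Cmin,ss = (1461/80)·f/(1−f) ≈ 9.320 mg/L.
Difference ≈ 8.175 − 9.320 ≈ -1.145 mg/L.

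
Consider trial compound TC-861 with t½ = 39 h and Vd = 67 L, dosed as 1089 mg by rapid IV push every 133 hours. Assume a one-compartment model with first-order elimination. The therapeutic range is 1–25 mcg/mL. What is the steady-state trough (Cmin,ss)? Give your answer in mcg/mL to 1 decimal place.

1.7 mcg/mL

Over one 133-h interval, 133/39 ≈ 3.4103 half-lives elapse, leaving f ≈ 0.0941 of each dose.
Single-dose peak C₀ = D/Vd = 1089/67 ≈ 16.254 mcg/mL.
Steady-state trough Cmin,ss = C₀·f/(1−f) ≈ 16.254 × 0.0941/0.9059 ≈ 1.688 mcg/mL.
Trough 1.7 mcg/mL vs MEC 1 mcg/mL: adequate.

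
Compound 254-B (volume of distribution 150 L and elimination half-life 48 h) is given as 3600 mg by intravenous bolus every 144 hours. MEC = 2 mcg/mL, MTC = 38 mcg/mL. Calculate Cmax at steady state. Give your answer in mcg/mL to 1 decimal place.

27.4 mcg/mL

τ = 144 h = 3 half-lives, so f = (1/2)^3 = 0.125.
Accumulation ratio R = 1/(1 − f) = 1/0.875 = 8/7.
Single-dose peak C₀ = D/Vd = 3600/150 = 24 mcg/mL.
Steady-state peak Cmax,ss = C₀·R = 24 × 8/7 ≈ 27.429 mcg/mL.
Peak 27.4 mcg/mL vs MTC 38 mcg/mL: below toxic threshold.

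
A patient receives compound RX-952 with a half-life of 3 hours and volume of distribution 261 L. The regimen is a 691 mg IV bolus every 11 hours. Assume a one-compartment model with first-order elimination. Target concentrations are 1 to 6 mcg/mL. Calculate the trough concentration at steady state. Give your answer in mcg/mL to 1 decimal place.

Over one 11-h interval, 11/3 ≈ 3.6667 half-lives elapse, leaving f ≈ 0.0787 of each dose.
At steady state, accumulation factor R = 1/(1 − e^(−kτ)) ≈ 1.0854.
Each bolus raises the concentration by D/Vd = 691/261 ≈ 2.648 mcg/mL.
Cmax,ss = C₀/(1 − f) ≈ 2.648/0.9213 ≈ 2.874 mcg/mL.
Steady-state trough Cmin,ss = Cmax,ss·f ≈ 2.874 × 0.0787 ≈ 0.226 mcg/mL.
Trough 0.2 mcg/mL vs MEC 1 mcg/mL: subtherapeutic.

0.2 mcg/mL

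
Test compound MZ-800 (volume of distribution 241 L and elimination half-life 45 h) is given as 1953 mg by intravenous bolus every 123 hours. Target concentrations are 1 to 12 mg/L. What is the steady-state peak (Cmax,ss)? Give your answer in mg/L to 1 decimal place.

k = ln2/t½ = ln2/45 ≈ 0.015403 h⁻¹; fraction remaining f = e^(−kτ) = e^(−0.015403×123) ≈ 0.1504.
Accumulation ratio R = 1/(1 − f) ≈ 1/0.8496 ≈ 1.1770.
Each bolus raises the concentration by D/Vd = 1953/241 ≈ 8.104 mg/L.
Steady-state peak Cmax,ss = C₀·R ≈ 8.104 × 1.1770 ≈ 9.538 mg/L.
Peak 9.5 mg/L vs MTC 12 mg/L: below toxic threshold.

9.5 mg/L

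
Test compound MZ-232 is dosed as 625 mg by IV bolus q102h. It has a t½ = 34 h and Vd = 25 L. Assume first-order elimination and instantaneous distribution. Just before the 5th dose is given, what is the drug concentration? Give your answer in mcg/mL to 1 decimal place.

3.6 mcg/mL

f = (1/2)^(τ/t½) = (1/2)^(102/34) ≈ 0.1250.
C₀ = D/Vd = 625/25 ≈ 25.000 mcg/mL.
Before the 5th dose, 4 doses have been given. Superposition: Cmin = C₀·(f + f² + … + f^4).
≈ 25.000 × (0.1250 + 0.0156 + 0.0020 + 0.0002) ≈ 25.000 × 0.1428 ≈ 3.570 mcg/mL.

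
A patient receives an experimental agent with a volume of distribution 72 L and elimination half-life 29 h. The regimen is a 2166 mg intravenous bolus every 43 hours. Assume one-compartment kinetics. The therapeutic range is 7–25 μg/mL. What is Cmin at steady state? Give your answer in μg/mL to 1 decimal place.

16.8 μg/mL

τ/t½ = 43/29 ≈ 1.4828, so fraction remaining f = (1/2)^(43/29) ≈ 0.3578.
Accumulation ratio R = 1/(1 − f) ≈ 1/0.6422 ≈ 1.5571.
Each bolus raises the concentration by D/Vd = 2166/72 ≈ 30.083 μg/mL.
Steady-state peak Cmax,ss = C₀·R ≈ 30.083 × 1.5571 ≈ 46.842 μg/mL.
One interval later, Cmin,ss = Cmax,ss·e^(−kτ) ≈ 46.842 × 0.3578 ≈ 16.760 μg/mL.
Trough 16.8 μg/mL vs MEC 7 μg/mL: adequate.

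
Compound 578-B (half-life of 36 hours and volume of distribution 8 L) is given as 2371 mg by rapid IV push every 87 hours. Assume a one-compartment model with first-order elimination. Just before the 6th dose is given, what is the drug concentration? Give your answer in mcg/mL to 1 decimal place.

f = (1/2)^(τ/t½) = (1/2)^(87/36) ≈ 0.1873.
C₀ = D/Vd = 2371/8 ≈ 296.375 mcg/mL.
Before the 6th dose, 5 doses have been given. Superposition: Cmin = C₀·(f + f² + … + f^5).
≈ 296.375 × (0.1873 + 0.0351 + 0.0066 + 0.0012 + 0.0002) ≈ 296.375 × 0.2304 ≈ 68.285 mcg/mL.

68.3 mcg/mL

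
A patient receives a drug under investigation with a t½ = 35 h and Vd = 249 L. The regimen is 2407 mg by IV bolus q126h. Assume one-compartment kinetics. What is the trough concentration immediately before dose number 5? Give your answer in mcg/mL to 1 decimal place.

f = (1/2)^(τ/t½) = (1/2)^(126/35) ≈ 0.0825.
C₀ = D/Vd = 2407/249 ≈ 9.667 mcg/mL.
Before the 5th dose, 4 doses have been given. Superposition: Cmin = C₀·(f + f² + … + f^4).
≈ 9.667 × (0.0825 + 0.0068 + 0.0006 + 0.0000) ≈ 9.667 × 0.0899 ≈ 0.869 mcg/mL.

0.9 mcg/mL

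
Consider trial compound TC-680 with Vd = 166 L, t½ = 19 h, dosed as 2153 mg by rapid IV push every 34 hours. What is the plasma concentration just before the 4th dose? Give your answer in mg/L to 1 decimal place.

f = (1/2)^(τ/t½) = (1/2)^(34/19) ≈ 0.2893.
C₀ = D/Vd = 2153/166 ≈ 12.970 mg/L.
Before the 4th dose, 3 doses have been given. Superposition: Cmin = C₀·(f + f² + … + f^3).
≈ 12.970 × (0.2893 + 0.0837 + 0.0242) ≈ 12.970 × 0.3972 ≈ 5.152 mg/L.

5.2 mg/L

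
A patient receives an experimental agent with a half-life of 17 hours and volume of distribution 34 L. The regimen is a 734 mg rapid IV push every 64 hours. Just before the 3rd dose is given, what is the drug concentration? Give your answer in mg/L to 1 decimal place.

f = (1/2)^(τ/t½) = (1/2)^(64/17) ≈ 0.0736.
C₀ = D/Vd = 734/34 ≈ 21.588 mg/L.
Before the 3rd dose, 2 doses have been given. Superposition: Cmin = C₀·(f + f²).
≈ 21.588 × (0.0736 + 0.0054) ≈ 21.588 × 0.0790 ≈ 1.705 mg/L.

1.7 mg/L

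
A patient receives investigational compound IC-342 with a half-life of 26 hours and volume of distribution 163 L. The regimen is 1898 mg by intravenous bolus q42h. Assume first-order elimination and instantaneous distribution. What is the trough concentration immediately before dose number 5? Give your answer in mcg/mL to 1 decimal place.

5.6 mcg/mL

f = (1/2)^(τ/t½) = (1/2)^(42/26) ≈ 0.3264.
C₀ = D/Vd = 1898/163 ≈ 11.644 mcg/mL.
Before the 5th dose, 4 doses have been given. Superposition: Cmin = C₀·(f + f² + … + f^4).
≈ 11.644 × (0.3264 + 0.1065 + 0.0348 + 0.0114) ≈ 11.644 × 0.4791 ≈ 5.579 mcg/mL.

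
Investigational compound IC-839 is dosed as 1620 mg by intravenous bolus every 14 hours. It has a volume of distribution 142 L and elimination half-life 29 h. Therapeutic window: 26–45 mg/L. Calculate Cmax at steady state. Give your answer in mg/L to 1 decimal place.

40.1 mg/L

k = ln2/t½ = ln2/29 ≈ 0.023902 h⁻¹; fraction remaining f = e^(−kτ) = e^(−0.023902×14) ≈ 0.7156.
Accumulation ratio R = 1/(1 − f) ≈ 1/0.2844 ≈ 3.5162.
Each bolus raises the concentration by D/Vd = 1620/142 ≈ 11.408 mg/L.
Steady-state peak Cmax,ss = C₀·R ≈ 11.408 × 3.5162 ≈ 40.113 mg/L.
Peak 40.1 mg/L vs MTC 45 mg/L: below toxic threshold.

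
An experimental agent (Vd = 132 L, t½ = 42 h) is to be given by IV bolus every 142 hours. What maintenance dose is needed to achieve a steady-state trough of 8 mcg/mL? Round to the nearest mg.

9945 mg

τ/t½ = 142/42 ≈ 3.381, so f = (1/2)^(142/42) ≈ 0.095991.
Cmin,ss = (D/Vd)·f/(1−f), so D = Cmin,ss·Vd·(1−f)/f.
D = 8 × 132 × (1−f)/f ≈ 8 × 132 × 9.41764 ≈ 9945.03 mg.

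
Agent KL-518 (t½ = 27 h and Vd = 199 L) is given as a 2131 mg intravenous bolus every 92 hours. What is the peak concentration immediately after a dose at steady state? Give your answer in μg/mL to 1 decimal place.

τ/t½ = 92/27 ≈ 3.4074, so fraction remaining f = (1/2)^(92/27) ≈ 0.0942.
At steady state, accumulation factor R = 1/(1 − e^(−kτ)) ≈ 1.1040.
Single-dose peak C₀ = D/Vd = 2131/199 ≈ 10.709 μg/mL.
Steady-state peak Cmax,ss = C₀·R ≈ 10.709 × 1.1040 ≈ 11.823 μg/mL.

11.8 μg/mL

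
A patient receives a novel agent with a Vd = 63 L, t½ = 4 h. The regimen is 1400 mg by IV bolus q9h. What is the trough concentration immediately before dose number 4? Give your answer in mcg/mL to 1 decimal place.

5.9 mcg/mL

f = (1/2)^(τ/t½) = (1/2)^(9/4) ≈ 0.2102.
C₀ = D/Vd = 1400/63 ≈ 22.222 mcg/mL.
Before the 4th dose, 3 doses have been given. Superposition: Cmin = C₀·(f + f² + … + f^3).
≈ 22.222 × (0.2102 + 0.0442 + 0.0093) ≈ 22.222 × 0.2637 ≈ 5.860 mcg/mL.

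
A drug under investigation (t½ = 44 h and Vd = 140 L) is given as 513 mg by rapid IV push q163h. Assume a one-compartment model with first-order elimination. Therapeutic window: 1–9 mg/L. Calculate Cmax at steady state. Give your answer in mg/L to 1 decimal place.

Over one 163-h interval, 163/44 ≈ 3.7045 half-lives elapse, leaving f ≈ 0.0767 of each dose.
Accumulation ratio R = 1/(1 − f) ≈ 1/0.9233 ≈ 1.0831.
Each bolus raises the concentration by D/Vd = 513/140 ≈ 3.664 mg/L.
Steady-state peak Cmax,ss = C₀·R ≈ 3.664 × 1.0831 ≈ 3.968 mg/L.
Peak 4.0 mg/L vs MTC 9 mg/L: below toxic threshold.

4.0 mg/L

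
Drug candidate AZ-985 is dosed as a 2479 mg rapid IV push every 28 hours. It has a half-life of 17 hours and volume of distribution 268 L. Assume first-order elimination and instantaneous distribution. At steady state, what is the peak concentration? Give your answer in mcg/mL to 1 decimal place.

τ/t½ = 28/17 ≈ 1.6471, so fraction remaining f = (1/2)^(28/17) ≈ 0.3193.
At steady state, accumulation factor R = 1/(1 − e^(−kτ)) ≈ 1.4691.
Single-dose peak C₀ = D/Vd = 2479/268 ≈ 9.250 mcg/mL.
Cmax,ss = C₀/(1 − f) ≈ 9.250/0.6807 ≈ 13.589 mcg/mL.

13.6 mcg/mL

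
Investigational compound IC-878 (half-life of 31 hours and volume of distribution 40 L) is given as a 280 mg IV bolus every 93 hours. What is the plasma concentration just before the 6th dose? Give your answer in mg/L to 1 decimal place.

1.0 mg/L

f = (1/2)^(τ/t½) = (1/2)^(93/31) ≈ 0.1250.
C₀ = D/Vd = 280/40 ≈ 7.000 mg/L.
Before the 6th dose, 5 doses have been given. Superposition: Cmin = C₀·(f + f² + … + f^5).
≈ 7.000 × (0.1250 + 0.0156 + 0.0020 + 0.0002 + 0.0000) ≈ 7.000 × 0.1428 ≈ 1.000 mg/L.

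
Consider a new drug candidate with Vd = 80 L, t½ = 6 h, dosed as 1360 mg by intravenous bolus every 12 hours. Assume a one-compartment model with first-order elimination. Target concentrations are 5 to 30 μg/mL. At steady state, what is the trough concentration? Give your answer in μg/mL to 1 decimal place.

τ = 12 h = 2 half-lives, so f = (1/2)^2 = 0.25.
Accumulation ratio R = 1/(1 − f) = 1/0.75 = 4/3.
Single-dose peak C₀ = D/Vd = 1360/80 = 17 μg/mL.
Steady-state peak Cmax,ss = C₀·R = 17 × 4/3 ≈ 22.667 μg/mL.
Steady-state trough Cmin,ss = Cmax,ss·f ≈ 22.667 × 0.25 ≈ 5.667 μg/mL.
Trough 5.7 μg/mL vs MEC 5 μg/mL: adequate.

5.7 μg/mL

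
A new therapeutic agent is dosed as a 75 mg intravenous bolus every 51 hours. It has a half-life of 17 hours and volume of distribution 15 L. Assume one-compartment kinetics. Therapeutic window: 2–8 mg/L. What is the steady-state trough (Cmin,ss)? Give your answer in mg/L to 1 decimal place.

0.7 mg/L

τ = 51 h = 3 half-lives, so f = (1/2)^3 = 0.125.
At steady state, R = 1/(1 − 0.125) = 8/7.
Single-dose peak C₀ = D/Vd = 75/15 = 5 mg/L.
Steady-state peak Cmax,ss = C₀·R = 5 × 8/7 ≈ 5.714 mg/L.
Steady-state trough Cmin,ss = Cmax,ss·f ≈ 5.714 × 0.125 ≈ 0.714 mg/L.
Trough 0.7 mg/L vs MEC 2 mg/L: subtherapeutic.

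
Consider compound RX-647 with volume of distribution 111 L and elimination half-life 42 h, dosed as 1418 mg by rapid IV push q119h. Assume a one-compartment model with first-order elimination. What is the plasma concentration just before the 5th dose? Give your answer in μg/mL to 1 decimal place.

f = (1/2)^(τ/t½) = (1/2)^(119/42) ≈ 0.1403.
C₀ = D/Vd = 1418/111 ≈ 12.775 μg/mL.
Before the 5th dose, 4 doses have been given. Superposition: Cmin = C₀·(f + f² + … + f^4).
≈ 12.775 × (0.1403 + 0.0197 + 0.0028 + 0.0004) ≈ 12.775 × 0.1632 ≈ 2.085 μg/mL.

2.1 μg/mL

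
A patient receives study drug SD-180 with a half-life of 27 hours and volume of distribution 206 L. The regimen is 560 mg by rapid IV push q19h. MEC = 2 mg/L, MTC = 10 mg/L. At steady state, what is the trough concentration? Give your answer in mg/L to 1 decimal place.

4.3 mg/L

τ/t½ = 19/27 ≈ 0.7037, so fraction remaining f = (1/2)^(19/27) ≈ 0.6140.
Accumulation ratio R = 1/(1 − f) ≈ 1/0.3860 ≈ 2.5907.
Each bolus raises the concentration by D/Vd = 560/206 ≈ 2.718 mg/L.
Cmax,ss = C₀/(1 − f) ≈ 2.718/0.3860 ≈ 7.041 mg/L.
Steady-state trough Cmin,ss = Cmax,ss·f ≈ 7.041 × 0.6140 ≈ 4.323 mg/L.
Trough 4.3 mg/L vs MEC 2 mg/L: adequate.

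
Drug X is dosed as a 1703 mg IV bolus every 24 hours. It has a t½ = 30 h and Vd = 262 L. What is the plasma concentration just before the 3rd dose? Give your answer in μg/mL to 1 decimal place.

f = (1/2)^(τ/t½) = (1/2)^(24/30) ≈ 0.5743.
C₀ = D/Vd = 1703/262 ≈ 6.500 μg/mL.
Before the 3rd dose, 2 doses have been given. Superposition: Cmin = C₀·(f + f²).
≈ 6.500 × (0.5743 + 0.3298) ≈ 6.500 × 0.9041 ≈ 5.877 μg/mL.

5.9 μg/mL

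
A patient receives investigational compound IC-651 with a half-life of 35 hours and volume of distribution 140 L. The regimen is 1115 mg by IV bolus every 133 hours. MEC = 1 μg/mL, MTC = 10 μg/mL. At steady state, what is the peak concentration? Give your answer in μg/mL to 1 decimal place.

8.6 μg/mL

k = ln2/t½ = ln2/35 ≈ 0.019804 h⁻¹; fraction remaining f = e^(−kτ) = e^(−0.019804×133) ≈ 0.0718.
Accumulation ratio R = 1/(1 − f) ≈ 1/0.9282 ≈ 1.0774.
Each bolus raises the concentration by D/Vd = 1115/140 ≈ 7.964 μg/mL.
Steady-state peak Cmax,ss = C₀·R ≈ 7.964 × 1.0774 ≈ 8.580 μg/mL.
Peak 8.6 μg/mL vs MTC 10 μg/mL: below toxic threshold.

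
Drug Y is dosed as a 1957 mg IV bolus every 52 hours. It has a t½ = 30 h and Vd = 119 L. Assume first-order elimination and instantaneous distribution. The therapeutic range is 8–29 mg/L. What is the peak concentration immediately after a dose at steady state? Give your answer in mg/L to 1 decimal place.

23.5 mg/L

k = ln2/t½ = ln2/30 ≈ 0.023105 h⁻¹; fraction remaining f = e^(−kτ) = e^(−0.023105×52) ≈ 0.3008.
At steady state, accumulation factor R = 1/(1 − e^(−kτ)) ≈ 1.4302.
Single-dose peak C₀ = D/Vd = 1957/119 ≈ 16.445 mg/L.
Steady-state peak Cmax,ss = C₀·R ≈ 16.445 × 1.4302 ≈ 23.520 mg/L.
Peak 23.5 mg/L vs MTC 29 mg/L: below toxic threshold.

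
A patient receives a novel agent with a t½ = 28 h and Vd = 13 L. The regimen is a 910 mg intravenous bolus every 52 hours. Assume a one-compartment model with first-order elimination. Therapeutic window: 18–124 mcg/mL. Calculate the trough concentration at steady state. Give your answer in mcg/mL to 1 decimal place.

Over one 52-h interval, 52/28 ≈ 1.8571 half-lives elapse, leaving f ≈ 0.2760 of each dose.
At steady state, accumulation factor R = 1/(1 − e^(−kτ)) ≈ 1.3812.
Single-dose peak C₀ = D/Vd = 910/13 ≈ 70.000 mcg/mL.
Cmax,ss = C₀/(1 − f) ≈ 70.000/0.7240 ≈ 96.685 mcg/mL.
Steady-state trough Cmin,ss = Cmax,ss·f ≈ 96.685 × 0.2760 ≈ 26.685 mcg/mL.
Trough 26.7 mcg/mL vs MEC 18 mcg/mL: adequate.

26.7 mcg/mL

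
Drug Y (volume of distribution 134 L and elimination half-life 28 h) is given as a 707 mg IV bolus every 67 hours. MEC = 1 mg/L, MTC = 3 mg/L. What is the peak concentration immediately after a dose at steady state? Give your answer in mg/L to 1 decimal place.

Over one 67-h interval, 67/28 ≈ 2.3929 half-lives elapse, leaving f ≈ 0.1904 of each dose.
Accumulation ratio R = 1/(1 − f) ≈ 1/0.8096 ≈ 1.2352.
Each bolus raises the concentration by D/Vd = 707/134 ≈ 5.276 mg/L.
Cmax,ss = C₀/(1 − f) ≈ 5.276/0.8096 ≈ 6.517 mg/L.
Peak 6.5 mg/L vs MTC 3 mg/L: exceeds toxic threshold.

6.5 mg/L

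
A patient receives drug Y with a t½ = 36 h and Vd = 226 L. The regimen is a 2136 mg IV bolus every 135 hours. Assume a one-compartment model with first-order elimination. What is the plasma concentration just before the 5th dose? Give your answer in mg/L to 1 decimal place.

f = (1/2)^(τ/t½) = (1/2)^(135/36) ≈ 0.0743.
C₀ = D/Vd = 2136/226 ≈ 9.451 mg/L.
Before the 5th dose, 4 doses have been given. Superposition: Cmin = C₀·(f + f² + … + f^4).
≈ 9.451 × (0.0743 + 0.0055 + 0.0004 + 0.0000) ≈ 9.451 × 0.0802 ≈ 0.758 mg/L.

0.8 mg/L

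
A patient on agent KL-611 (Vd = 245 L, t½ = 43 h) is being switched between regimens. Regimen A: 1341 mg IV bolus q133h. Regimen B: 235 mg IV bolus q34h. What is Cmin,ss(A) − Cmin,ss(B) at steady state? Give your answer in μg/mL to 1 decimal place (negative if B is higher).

Regimen A: f = (1/2)^(133/43) ≈ 0.1172; Cmin,ss = (1341/245)·f/(1−f) ≈ 0.727 μg/mL.
Regimen B: f = (1/2)^(34/43) ≈ 0.5781; Cmin,ss = (235/245)·f/(1−f) ≈ 1.314 μg/mL.
Difference ≈ 0.727 − 1.314 ≈ -0.587 μg/mL.

-0.6 μg/mL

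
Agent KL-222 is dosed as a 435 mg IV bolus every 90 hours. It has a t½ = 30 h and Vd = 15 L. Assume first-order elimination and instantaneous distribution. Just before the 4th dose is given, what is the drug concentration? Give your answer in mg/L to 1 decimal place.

f = (1/2)^(τ/t½) = (1/2)^(90/30) ≈ 0.1250.
C₀ = D/Vd = 435/15 ≈ 29.000 mg/L.
Before the 4th dose, 3 doses have been given. Superposition: Cmin = C₀·(f + f² + … + f^3).
≈ 29.000 × (0.1250 + 0.0156 + 0.0020) ≈ 29.000 × 0.1426 ≈ 4.135 mg/L.

4.1 mg/L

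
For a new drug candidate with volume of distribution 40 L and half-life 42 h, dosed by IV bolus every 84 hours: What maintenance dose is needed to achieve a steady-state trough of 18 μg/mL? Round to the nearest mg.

τ/t½ = 84/42 ≈ 2, so f = (1/2)^(84/42) ≈ 0.250000.
Cmin,ss = (D/Vd)·f/(1−f), so D = Cmin,ss·Vd·(1−f)/f.
D = 18 × 40 × (1−f)/f ≈ 18 × 40 × 3.00000 ≈ 2160.00 mg.

2160 mg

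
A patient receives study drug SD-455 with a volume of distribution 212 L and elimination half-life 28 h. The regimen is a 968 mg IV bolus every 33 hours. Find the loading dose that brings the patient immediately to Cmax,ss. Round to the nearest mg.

1734 mg

f = (1/2)^(33/28) ≈ 0.441789; accumulation ratio R = 1/(1−f) ≈ 1.79144.
Loading dose to hit Cmax,ss on first dose: D_load = D_maint·R ≈ 968 × 1.79144 ≈ 1734.11 mg.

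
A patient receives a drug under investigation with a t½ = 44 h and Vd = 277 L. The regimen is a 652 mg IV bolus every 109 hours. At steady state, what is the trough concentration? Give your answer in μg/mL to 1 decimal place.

Over one 109-h interval, 109/44 ≈ 2.4773 half-lives elapse, leaving f ≈ 0.1796 of each dose.
Single-dose peak C₀ = D/Vd = 652/277 ≈ 2.354 μg/mL.
Steady-state trough Cmin,ss = C₀·f/(1−f) ≈ 2.354 × 0.1796/0.8204 ≈ 0.515 μg/mL.

0.5 μg/mL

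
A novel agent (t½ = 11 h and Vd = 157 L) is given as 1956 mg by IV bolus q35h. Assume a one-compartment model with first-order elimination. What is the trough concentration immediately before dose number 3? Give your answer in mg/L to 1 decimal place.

f = (1/2)^(τ/t½) = (1/2)^(35/11) ≈ 0.1102.
C₀ = D/Vd = 1956/157 ≈ 12.459 mg/L.
Before the 3rd dose, 2 doses have been given. Superposition: Cmin = C₀·(f + f²).
≈ 12.459 × (0.1102 + 0.0121) ≈ 12.459 × 0.1223 ≈ 1.524 mg/L.

1.5 mg/L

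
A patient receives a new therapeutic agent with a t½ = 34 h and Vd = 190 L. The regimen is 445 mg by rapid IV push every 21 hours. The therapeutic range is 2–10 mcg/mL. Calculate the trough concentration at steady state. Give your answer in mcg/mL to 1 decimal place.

τ/t½ = 21/34 ≈ 0.61765, so fraction remaining f = (1/2)^(21/34) ≈ 0.6517.
Single-dose peak C₀ = D/Vd = 445/190 ≈ 2.342 mcg/mL.
Steady-state trough Cmin,ss = C₀·f/(1−f) ≈ 2.342 × 0.6517/0.3483 ≈ 4.382 mcg/mL.
Trough 4.4 mcg/mL vs MEC 2 mcg/mL: adequate.

4.4 mcg/mL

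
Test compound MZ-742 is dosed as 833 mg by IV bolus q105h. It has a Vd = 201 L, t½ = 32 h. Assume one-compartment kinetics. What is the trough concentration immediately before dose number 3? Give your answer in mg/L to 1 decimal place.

0.5 mg/L

f = (1/2)^(τ/t½) = (1/2)^(105/32) ≈ 0.1029.
C₀ = D/Vd = 833/201 ≈ 4.144 mg/L.
Before the 3rd dose, 2 doses have been given. Superposition: Cmin = C₀·(f + f²).
≈ 4.144 × (0.1029 + 0.0106) ≈ 4.144 × 0.1135 ≈ 0.470 mg/L.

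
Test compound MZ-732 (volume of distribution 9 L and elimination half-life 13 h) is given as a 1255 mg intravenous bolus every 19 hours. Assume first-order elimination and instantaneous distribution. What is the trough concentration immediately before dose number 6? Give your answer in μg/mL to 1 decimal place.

f = (1/2)^(τ/t½) = (1/2)^(19/13) ≈ 0.3631.
C₀ = D/Vd = 1255/9 ≈ 139.444 μg/mL.
Before the 6th dose, 5 doses have been given. Superposition: Cmin = C₀·(f + f² + … + f^5).
≈ 139.444 × (0.3631 + 0.1318 + 0.0479 + 0.0174 + 0.0063) ≈ 139.444 × 0.5665 ≈ 78.995 μg/mL.

79.0 μg/mL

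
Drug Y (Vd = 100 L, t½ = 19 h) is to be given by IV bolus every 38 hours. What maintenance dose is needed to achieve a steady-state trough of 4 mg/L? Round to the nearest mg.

τ/t½ = 38/19 ≈ 2, so f = (1/2)^(38/19) ≈ 0.250000.
Cmin,ss = (D/Vd)·f/(1−f), so D = Cmin,ss·Vd·(1−f)/f.
D = 4 × 100 × (1−f)/f ≈ 4 × 100 × 3.00000 ≈ 1200.00 mg.

1200 mg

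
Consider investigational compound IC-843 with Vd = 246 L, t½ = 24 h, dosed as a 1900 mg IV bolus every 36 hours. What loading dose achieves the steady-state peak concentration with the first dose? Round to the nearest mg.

f = (1/2)^(36/24) ≈ 0.353553; accumulation ratio R = 1/(1−f) ≈ 1.54692.
Loading dose to hit Cmax,ss on first dose: D_load = D_maint·R ≈ 1900 × 1.54692 ≈ 2939.15 mg.

2939 mg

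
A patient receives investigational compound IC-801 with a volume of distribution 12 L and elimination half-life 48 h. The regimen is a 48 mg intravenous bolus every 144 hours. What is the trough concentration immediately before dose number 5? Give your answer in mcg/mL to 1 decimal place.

0.6 mcg/mL

f = (1/2)^(τ/t½) = (1/2)^(144/48) ≈ 0.1250.
C₀ = D/Vd = 48/12 ≈ 4.000 mcg/mL.
Before the 5th dose, 4 doses have been given. Superposition: Cmin = C₀·(f + f² + … + f^4).
≈ 4.000 × (0.1250 + 0.0156 + 0.0020 + 0.0002) ≈ 4.000 × 0.1428 ≈ 0.571 mcg/mL.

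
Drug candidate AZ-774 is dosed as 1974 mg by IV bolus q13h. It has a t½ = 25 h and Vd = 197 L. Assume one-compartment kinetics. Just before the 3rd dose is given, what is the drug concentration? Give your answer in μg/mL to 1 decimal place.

11.9 μg/mL

f = (1/2)^(τ/t½) = (1/2)^(13/25) ≈ 0.6974.
C₀ = D/Vd = 1974/197 ≈ 10.020 μg/mL.
Before the 3rd dose, 2 doses have been given. Superposition: Cmin = C₀·(f + f²).
≈ 10.020 × (0.6974 + 0.4864) ≈ 10.020 × 1.1838 ≈ 11.862 μg/mL.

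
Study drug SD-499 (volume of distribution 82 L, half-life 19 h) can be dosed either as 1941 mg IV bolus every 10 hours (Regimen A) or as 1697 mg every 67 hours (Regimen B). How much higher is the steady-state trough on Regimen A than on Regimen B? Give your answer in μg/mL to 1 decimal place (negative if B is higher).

51.8 μg/mL

Regimen A: f = (1/2)^(10/19) ≈ 0.6943; Cmin,ss = (1941/82)·f/(1−f) ≈ 53.761 μg/mL.
Regimen B: f = (1/2)^(67/19) ≈ 0.0868; Cmin,ss = (1697/82)·f/(1−f) ≈ 1.967 μg/mL.
Difference ≈ 53.761 − 1.967 ≈ 51.794 μg/mL.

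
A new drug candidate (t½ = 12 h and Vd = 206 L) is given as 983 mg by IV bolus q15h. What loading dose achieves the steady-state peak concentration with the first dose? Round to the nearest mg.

f = (1/2)^(15/12) ≈ 0.420448; accumulation ratio R = 1/(1−f) ≈ 1.72547.
Loading dose to hit Cmax,ss on first dose: D_load = D_maint·R ≈ 983 × 1.72547 ≈ 1696.14 mg.

1696 mg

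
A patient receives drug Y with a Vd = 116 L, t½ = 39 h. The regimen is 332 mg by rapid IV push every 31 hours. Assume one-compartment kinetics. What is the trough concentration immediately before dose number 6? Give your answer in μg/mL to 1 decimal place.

f = (1/2)^(τ/t½) = (1/2)^(31/39) ≈ 0.5764.
C₀ = D/Vd = 332/116 ≈ 2.862 μg/mL.
Before the 6th dose, 5 doses have been given. Superposition: Cmin = C₀·(f + f² + … + f^5).
≈ 2.862 × (0.5764 + 0.3322 + 0.1915 + 0.1104 + 0.0636) ≈ 2.862 × 1.2741 ≈ 3.646 μg/mL.

3.6 μg/mL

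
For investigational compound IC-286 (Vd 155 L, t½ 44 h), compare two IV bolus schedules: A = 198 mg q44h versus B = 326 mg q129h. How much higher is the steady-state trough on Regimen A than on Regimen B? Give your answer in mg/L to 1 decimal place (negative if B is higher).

Regimen A: f = (1/2)^(44/44) ≈ 0.5000; Cmin,ss = (198/155)·f/(1−f) ≈ 1.277 mg/L.
Regimen B: f = (1/2)^(129/44) ≈ 0.1310; Cmin,ss = (326/155)·f/(1−f) ≈ 0.317 mg/L.
Difference ≈ 1.277 − 0.317 ≈ 0.960 mg/L.

1.0 mg/L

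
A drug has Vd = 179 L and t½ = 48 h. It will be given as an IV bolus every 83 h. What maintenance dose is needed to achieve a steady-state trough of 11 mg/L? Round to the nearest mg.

τ/t½ = 83/48 ≈ 1.7292, so f = (1/2)^(83/48) ≈ 0.301626.
Cmin,ss = (D/Vd)·f/(1−f), so D = Cmin,ss·Vd·(1−f)/f.
D = 11 × 179 × (1−f)/f ≈ 11 × 179 × 2.31536 ≈ 4558.94 mg.

4559 mg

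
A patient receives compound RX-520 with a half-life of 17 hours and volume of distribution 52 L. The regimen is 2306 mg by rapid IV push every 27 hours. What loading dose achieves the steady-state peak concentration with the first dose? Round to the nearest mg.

3455 mg

f = (1/2)^(27/17) ≈ 0.332578; accumulation ratio R = 1/(1−f) ≈ 1.49830.
Loading dose to hit Cmax,ss on first dose: D_load = D_maint·R ≈ 2306 × 1.49830 ≈ 3455.08 mg.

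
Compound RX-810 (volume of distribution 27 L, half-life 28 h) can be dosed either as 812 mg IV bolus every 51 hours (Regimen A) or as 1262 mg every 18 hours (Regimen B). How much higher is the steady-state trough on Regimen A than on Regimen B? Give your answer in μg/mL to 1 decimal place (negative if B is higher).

-71.4 μg/mL

Regimen A: f = (1/2)^(51/28) ≈ 0.2829; Cmin,ss = (812/27)·f/(1−f) ≈ 11.864 μg/mL.
Regimen B: f = (1/2)^(18/28) ≈ 0.6404; Cmin,ss = (1262/27)·f/(1−f) ≈ 83.239 μg/mL.
Difference ≈ 11.864 − 83.239 ≈ -71.375 μg/mL.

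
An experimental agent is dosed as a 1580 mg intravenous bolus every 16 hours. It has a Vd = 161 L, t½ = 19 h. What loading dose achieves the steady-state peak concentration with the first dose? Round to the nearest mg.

f = (1/2)^(16/19) ≈ 0.557829; accumulation ratio R = 1/(1−f) ≈ 2.26157.
Loading dose to hit Cmax,ss on first dose: D_load = D_maint·R ≈ 1580 × 2.26157 ≈ 3573.28 mg.

3573 mg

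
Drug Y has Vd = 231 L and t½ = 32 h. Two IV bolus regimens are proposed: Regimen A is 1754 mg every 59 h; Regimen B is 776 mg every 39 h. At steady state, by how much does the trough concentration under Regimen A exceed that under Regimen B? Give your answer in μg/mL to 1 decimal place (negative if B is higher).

Regimen A: f = (1/2)^(59/32) ≈ 0.2786; Cmin,ss = (1754/231)·f/(1−f) ≈ 2.932 μg/mL.
Regimen B: f = (1/2)^(39/32) ≈ 0.4297; Cmin,ss = (776/231)·f/(1−f) ≈ 2.531 μg/mL.
Difference ≈ 2.932 − 2.531 ≈ 0.401 μg/mL.

0.4 μg/mL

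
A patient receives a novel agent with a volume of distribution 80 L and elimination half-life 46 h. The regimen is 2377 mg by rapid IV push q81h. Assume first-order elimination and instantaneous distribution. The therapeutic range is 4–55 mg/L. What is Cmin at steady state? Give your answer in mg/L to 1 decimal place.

τ/t½ = 81/46 ≈ 1.7609, so fraction remaining f = (1/2)^(81/46) ≈ 0.2951.
At steady state, accumulation factor R = 1/(1 − e^(−kτ)) ≈ 1.4186.
Single-dose peak C₀ = D/Vd = 2377/80 ≈ 29.712 mg/L.
Steady-state peak Cmax,ss = C₀·R ≈ 29.712 × 1.4186 ≈ 42.149 mg/L.
Steady-state trough Cmin,ss = Cmax,ss·f ≈ 42.149 × 0.2951 ≈ 12.438 mg/L.
Trough 12.4 mg/L vs MEC 4 mg/L: adequate.

12.4 mg/L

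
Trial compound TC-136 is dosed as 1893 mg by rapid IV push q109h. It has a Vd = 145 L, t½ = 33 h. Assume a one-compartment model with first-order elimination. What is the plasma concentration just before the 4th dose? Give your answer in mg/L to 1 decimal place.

1.5 mg/L

f = (1/2)^(τ/t½) = (1/2)^(109/33) ≈ 0.1013.
C₀ = D/Vd = 1893/145 ≈ 13.055 mg/L.
Before the 4th dose, 3 doses have been given. Superposition: Cmin = C₀·(f + f² + … + f^3).
≈ 13.055 × (0.1013 + 0.0103 + 0.0010) ≈ 13.055 × 0.1126 ≈ 1.470 mg/L.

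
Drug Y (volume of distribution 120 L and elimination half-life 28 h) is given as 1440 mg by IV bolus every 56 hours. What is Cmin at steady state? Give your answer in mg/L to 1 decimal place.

The dosing interval is 2 half-lives, so f = 2^(−2) = 0.25.
At steady state, R = 1/(1 − 0.25) = 4/3.
Single-dose peak C₀ = D/Vd = 1440/120 = 12 mg/L.
Steady-state peak Cmax,ss = C₀·R = 12 × 4/3 ≈ 16.000 mg/L.
Steady-state trough Cmin,ss = Cmax,ss·f ≈ 16.000 × 0.25 ≈ 4.000 mg/L.

4.0 mg/L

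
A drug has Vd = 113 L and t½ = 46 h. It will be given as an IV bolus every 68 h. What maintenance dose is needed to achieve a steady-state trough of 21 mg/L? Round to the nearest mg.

τ/t½ = 68/46 ≈ 1.4783, so f = (1/2)^(68/46) ≈ 0.358921.
Cmin,ss = (D/Vd)·f/(1−f), so D = Cmin,ss·Vd·(1−f)/f.
D = 21 × 113 × (1−f)/f ≈ 21 × 113 × 1.78613 ≈ 4238.49 mg.

4238 mg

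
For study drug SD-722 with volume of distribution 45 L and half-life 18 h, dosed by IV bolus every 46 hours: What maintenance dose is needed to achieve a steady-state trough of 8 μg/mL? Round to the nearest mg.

1756 mg

τ/t½ = 46/18 ≈ 2.5556, so f = (1/2)^(46/18) ≈ 0.170099.
Cmin,ss = (D/Vd)·f/(1−f), so D = Cmin,ss·Vd·(1−f)/f.
D = 8 × 45 × (1−f)/f ≈ 8 × 45 × 4.87893 ≈ 1756.41 mg.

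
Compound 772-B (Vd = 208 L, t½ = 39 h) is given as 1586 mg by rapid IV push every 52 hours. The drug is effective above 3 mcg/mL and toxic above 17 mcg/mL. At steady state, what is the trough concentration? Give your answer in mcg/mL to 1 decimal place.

5.0 mcg/mL

τ/t½ = 52/39 ≈ 1.3333, so fraction remaining f = (1/2)^(52/39) ≈ 0.3969.
At steady state, accumulation factor R = 1/(1 − e^(−kτ)) ≈ 1.6581.
Single-dose peak C₀ = D/Vd = 1586/208 ≈ 7.625 mcg/mL.
Steady-state peak Cmax,ss = C₀·R ≈ 7.625 × 1.6581 ≈ 12.643 mcg/mL.
Steady-state trough Cmin,ss = Cmax,ss·f ≈ 12.643 × 0.3969 ≈ 5.018 mcg/mL.
Trough 5.0 mcg/mL vs MEC 3 mcg/mL: adequate.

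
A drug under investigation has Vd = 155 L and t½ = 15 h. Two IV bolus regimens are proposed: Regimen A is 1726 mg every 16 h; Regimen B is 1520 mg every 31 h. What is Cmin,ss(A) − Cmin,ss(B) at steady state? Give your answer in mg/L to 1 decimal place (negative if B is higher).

7.1 mg/L

Regimen A: f = (1/2)^(16/15) ≈ 0.4774; Cmin,ss = (1726/155)·f/(1−f) ≈ 10.172 mg/L.
Regimen B: f = (1/2)^(31/15) ≈ 0.2387; Cmin,ss = (1520/155)·f/(1−f) ≈ 3.075 mg/L.
Difference ≈ 10.172 − 3.075 ≈ 7.097 mg/L.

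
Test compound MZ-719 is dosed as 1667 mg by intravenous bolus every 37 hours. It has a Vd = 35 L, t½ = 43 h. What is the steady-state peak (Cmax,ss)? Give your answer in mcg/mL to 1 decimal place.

Over one 37-h interval, 37/43 ≈ 0.86047 half-lives elapse, leaving f ≈ 0.5508 of each dose.
Accumulation ratio R = 1/(1 − f) ≈ 1/0.4492 ≈ 2.2262.
Single-dose peak C₀ = D/Vd = 1667/35 ≈ 47.629 mcg/mL.
Steady-state peak Cmax,ss = C₀·R ≈ 47.629 × 2.2262 ≈ 106.032 mcg/mL.

106.0 mcg/mL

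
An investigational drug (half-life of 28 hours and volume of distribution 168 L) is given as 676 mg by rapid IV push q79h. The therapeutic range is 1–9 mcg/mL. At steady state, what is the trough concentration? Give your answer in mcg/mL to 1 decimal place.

0.7 mcg/mL

τ/t½ = 79/28 ≈ 2.8214, so fraction remaining f = (1/2)^(79/28) ≈ 0.1415.
Accumulation ratio R = 1/(1 − f) ≈ 1/0.8585 ≈ 1.1648.
Single-dose peak C₀ = D/Vd = 676/168 ≈ 4.024 mcg/mL.
Cmax,ss = C₀/(1 − f) ≈ 4.024/0.8585 ≈ 4.687 mcg/mL.
Steady-state trough Cmin,ss = Cmax,ss·f ≈ 4.687 × 0.1415 ≈ 0.663 mcg/mL.
Trough 0.7 mcg/mL vs MEC 1 mcg/mL: subtherapeutic.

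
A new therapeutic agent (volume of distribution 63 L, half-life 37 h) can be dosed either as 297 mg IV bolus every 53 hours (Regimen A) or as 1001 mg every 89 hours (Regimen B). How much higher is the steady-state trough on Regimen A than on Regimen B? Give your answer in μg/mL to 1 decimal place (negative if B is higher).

-0.9 μg/mL

Regimen A: f = (1/2)^(53/37) ≈ 0.3705; Cmin,ss = (297/63)·f/(1−f) ≈ 2.775 μg/mL.
Regimen B: f = (1/2)^(89/37) ≈ 0.1888; Cmin,ss = (1001/63)·f/(1−f) ≈ 3.698 μg/mL.
Difference ≈ 2.775 − 3.698 ≈ -0.923 μg/mL.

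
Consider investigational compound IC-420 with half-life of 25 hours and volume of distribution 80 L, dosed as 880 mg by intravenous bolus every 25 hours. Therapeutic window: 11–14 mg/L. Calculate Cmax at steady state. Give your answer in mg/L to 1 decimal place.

τ = 25 h = 1 half-life, so f = (1/2)^1 = 0.5.
At steady state, R = 1/(1 − 0.5) = 2/1.
Single-dose peak C₀ = D/Vd = 880/80 = 11 mg/L.
Steady-state peak Cmax,ss = C₀·R = 11 × 2/1 ≈ 22.000 mg/L.
Peak 22.0 mg/L vs MTC 14 mg/L: exceeds toxic threshold.

22.0 mg/L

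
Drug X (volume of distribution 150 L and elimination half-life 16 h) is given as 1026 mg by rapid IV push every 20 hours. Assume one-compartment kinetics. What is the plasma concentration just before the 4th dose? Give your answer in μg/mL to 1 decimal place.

f = (1/2)^(τ/t½) = (1/2)^(20/16) ≈ 0.4204.
C₀ = D/Vd = 1026/150 ≈ 6.840 μg/mL.
Before the 4th dose, 3 doses have been given. Superposition: Cmin = C₀·(f + f² + … + f^3).
≈ 6.840 × (0.4204 + 0.1767 + 0.0743) ≈ 6.840 × 0.6714 ≈ 4.592 μg/mL.

4.6 μg/mL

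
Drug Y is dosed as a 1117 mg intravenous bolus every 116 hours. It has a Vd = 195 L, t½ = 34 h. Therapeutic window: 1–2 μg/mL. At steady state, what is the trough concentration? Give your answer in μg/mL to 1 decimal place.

0.6 μg/mL

k = ln2/t½ = ln2/34 ≈ 0.020387 h⁻¹; fraction remaining f = e^(−kτ) = e^(−0.020387×116) ≈ 0.0940.
At steady state, accumulation factor R = 1/(1 − e^(−kτ)) ≈ 1.1038.
Each bolus raises the concentration by D/Vd = 1117/195 ≈ 5.728 μg/mL.
Steady-state peak Cmax,ss = C₀·R ≈ 5.728 × 1.1038 ≈ 6.323 μg/mL.
Steady-state trough Cmin,ss = Cmax,ss·f ≈ 6.323 × 0.0940 ≈ 0.594 μg/mL.
Trough 0.6 μg/mL vs MEC 1 μg/mL: subtherapeutic.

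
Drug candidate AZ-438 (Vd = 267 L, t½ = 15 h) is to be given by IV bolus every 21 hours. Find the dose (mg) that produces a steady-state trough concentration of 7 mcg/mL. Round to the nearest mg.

τ/t½ = 21/15 ≈ 1.4, so f = (1/2)^(21/15) ≈ 0.378929.
Cmin,ss = (D/Vd)·f/(1−f), so D = Cmin,ss·Vd·(1−f)/f.
D = 7 × 267 × (1−f)/f ≈ 7 × 267 × 1.63902 ≈ 3063.33 mg.

3063 mg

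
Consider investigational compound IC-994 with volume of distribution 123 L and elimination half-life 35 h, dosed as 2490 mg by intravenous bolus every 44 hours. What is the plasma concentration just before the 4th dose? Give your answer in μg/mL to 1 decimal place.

f = (1/2)^(τ/t½) = (1/2)^(44/35) ≈ 0.4184.
C₀ = D/Vd = 2490/123 ≈ 20.244 μg/mL.
Before the 4th dose, 3 doses have been given. Superposition: Cmin = C₀·(f + f² + … + f^3).
≈ 20.244 × (0.4184 + 0.1751 + 0.0732) ≈ 20.244 × 0.6667 ≈ 13.497 μg/mL.

13.5 μg/mL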